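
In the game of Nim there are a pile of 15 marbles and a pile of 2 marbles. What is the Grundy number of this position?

In binary:
  1111  (15)
  0010  (2)
  ----
  1101  (13)

13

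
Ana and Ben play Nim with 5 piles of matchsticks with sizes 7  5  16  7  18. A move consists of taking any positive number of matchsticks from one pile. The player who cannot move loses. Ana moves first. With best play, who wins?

Write each in binary and XOR column by column:
  00111  (7)
  00101  (5)
  10000  (16)
  00111  (7)
  10010  (18)
  -----
  00111  (7)
The nim-sum is 7 ≠ 0, so this is an N-position: the player to move can win; Ana has a winning move.

Ana wins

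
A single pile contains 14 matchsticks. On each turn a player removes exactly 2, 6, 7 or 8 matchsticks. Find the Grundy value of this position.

0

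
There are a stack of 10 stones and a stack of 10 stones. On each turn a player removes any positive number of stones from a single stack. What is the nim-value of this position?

0

Bitwise XOR of the heap sizes:
  1010  (10)
  1010  (10)
  ----
  0000  (0)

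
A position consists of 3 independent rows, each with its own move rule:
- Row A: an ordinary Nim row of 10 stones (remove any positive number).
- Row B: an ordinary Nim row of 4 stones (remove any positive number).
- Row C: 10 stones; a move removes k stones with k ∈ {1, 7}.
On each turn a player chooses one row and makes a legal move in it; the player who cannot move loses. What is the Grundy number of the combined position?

14

Row A is a plain Nim row of size 10, so its Grundy value is 10.
Row B is a plain Nim row of size 4, so its Grundy value is 4.
For row C, compute g(0), g(1), … with moves {1, 7}:
g(0) = mex{} = 0
g(1) = mex{0} = 1
g(2) = mex{1} = 0
g(3) = mex{0} = 1
g(4) = mex{1} = 0
g(5) = mex{0} = 1
g(6) = mex{1} = 0
g(7) = mex{0} = 1
g(8) = mex{1} = 0
g(9) = mex{0} = 1
g(10) = mex{1} = 0
So g(10) = 0.
By the Sprague-Grundy theorem, the Grundy value of a sum of independent games is the XOR of the component values.
Combined value = 10 ⊕ 4 ⊕ 0 = 14.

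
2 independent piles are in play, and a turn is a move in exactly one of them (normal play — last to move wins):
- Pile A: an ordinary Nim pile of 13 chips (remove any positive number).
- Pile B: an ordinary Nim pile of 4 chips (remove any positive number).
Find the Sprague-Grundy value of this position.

9

Pile A is a plain Nim pile of size 13, so its Grundy value is 13.
Pile B is a plain Nim pile of size 4, so its Grundy value is 4.
The value of a disjunctive sum is the nim-sum of the parts.
Combined value = 13 ⊕ 4 = 9.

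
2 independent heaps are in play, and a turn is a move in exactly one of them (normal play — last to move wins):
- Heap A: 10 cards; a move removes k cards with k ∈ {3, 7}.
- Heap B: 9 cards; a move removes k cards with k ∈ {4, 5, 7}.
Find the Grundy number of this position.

Grundy values for heap A (subtraction set {3, 7}):
k:     0  1  2  3  4  5  6  7  8  9 10
g(k):  0  0  0  1  1  1  0  2  2  1  0
So g(10) = 0.
For heap B, compute g(0), g(1), … with moves {4, 5, 7}:
g(0) = mex{} = 0
g(1) = mex{} = 0
g(2) = mex{} = 0
g(3) = mex{} = 0
g(4) = mex{0} = 1
g(5) = mex{0} = 1
g(6) = mex{0} = 1
g(7) = mex{0} = 1
g(8) = mex{0,1} = 2
g(9) = mex{0,1} = 2
So g(9) = 2.
The value of a disjunctive sum is the nim-sum of the parts.
Combined value = 0 ⊕ 2 = 2.

2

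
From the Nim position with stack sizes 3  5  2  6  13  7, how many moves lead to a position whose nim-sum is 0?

1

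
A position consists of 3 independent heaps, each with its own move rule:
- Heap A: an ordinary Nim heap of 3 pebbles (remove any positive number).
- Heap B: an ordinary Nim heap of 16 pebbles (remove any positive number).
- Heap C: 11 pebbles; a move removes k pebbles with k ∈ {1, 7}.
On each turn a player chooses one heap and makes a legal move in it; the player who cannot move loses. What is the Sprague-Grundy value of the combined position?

Heap A is a plain Nim heap of size 3, so its Grundy value is 3.
Heap B is a plain Nim heap of size 16, so its Grundy value is 16.
Grundy values for heap C (subtraction set {1, 7}):
g(0) = mex{} = 0
g(1) = mex{0} = 1
g(2) = mex{1} = 0
g(3) = mex{0} = 1
g(4) = mex{1} = 0
g(5) = mex{0} = 1
g(6) = mex{1} = 0
g(7) = mex{0} = 1
g(8) = mex{1} = 0
g(9) = mex{0} = 1
g(10) = mex{1} = 0
g(11) = mex{0} = 1
So g(11) = 1.
The value of a disjunctive sum is the nim-sum of the parts.
Combined value = 3 ⊕ 16 ⊕ 1 = 18.

18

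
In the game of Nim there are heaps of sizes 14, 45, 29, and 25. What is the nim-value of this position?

39

Compute the nim-sum pairwise:
14 ^ 45 = 35
35 ^ 29 = 62
62 ^ 25 = 39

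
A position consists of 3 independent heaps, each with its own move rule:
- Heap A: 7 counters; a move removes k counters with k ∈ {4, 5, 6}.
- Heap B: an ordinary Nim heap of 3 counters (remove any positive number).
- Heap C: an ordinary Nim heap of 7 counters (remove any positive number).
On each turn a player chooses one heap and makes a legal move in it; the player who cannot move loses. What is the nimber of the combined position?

Build the Grundy sequence for heap A with g(k) = mex{g(k−s) : s ∈ {4, 5, 6}, s ≤ k}:
k:     0  1  2  3  4  5  6  7
g(k):  0  0  0  0  1  1  1  1
So g(7) = 1.
Heap B is a plain Nim heap of size 3, so its Grundy value is 3.
Heap C is a plain Nim heap of size 7, so its Grundy value is 7.
The value of a disjunctive sum is the nim-sum of the parts.
Combined value = 1 ⊕ 3 ⊕ 7 = 5.

5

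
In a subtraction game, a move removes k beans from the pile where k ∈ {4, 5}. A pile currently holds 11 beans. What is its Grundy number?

0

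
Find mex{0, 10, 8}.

1

0 is in the set but 1 is not, so the mex is 1.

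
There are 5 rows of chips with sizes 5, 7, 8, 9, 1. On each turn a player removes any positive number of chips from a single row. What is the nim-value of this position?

2

Compute the nim-sum pairwise:
5 ⊕ 7 = 2
2 ⊕ 8 = 10
10 ⊕ 9 = 3
3 ⊕ 1 = 2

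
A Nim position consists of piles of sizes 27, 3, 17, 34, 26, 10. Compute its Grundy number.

59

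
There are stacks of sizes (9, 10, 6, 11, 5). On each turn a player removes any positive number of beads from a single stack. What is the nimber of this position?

11

Write each in binary and XOR column by column:
  1001  (9)
  1010  (10)
  0110  (6)
  1011  (11)
  0101  (5)
  ----
  1011  (11)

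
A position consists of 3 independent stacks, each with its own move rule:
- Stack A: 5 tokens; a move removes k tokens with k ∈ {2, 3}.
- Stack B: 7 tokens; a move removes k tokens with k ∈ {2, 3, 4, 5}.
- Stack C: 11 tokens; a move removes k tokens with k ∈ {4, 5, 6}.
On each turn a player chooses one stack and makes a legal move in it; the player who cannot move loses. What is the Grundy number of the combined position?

Build the Grundy sequence for stack A with g(k) = mex{g(k−s) : s ∈ {2, 3}, s ≤ k}:
g(0) = mex{} = 0
g(1) = mex{} = 0
g(2) = mex{0} = 1
g(3) = mex{0} = 1
g(4) = mex{0,1} = 2
g(5) = mex{1} = 0
So g(5) = 0.
Build the Grundy sequence for stack B with g(k) = mex{g(k−s) : s ∈ {2, 3, 4, 5}, s ≤ k}:
k:     0  1  2  3  4  5  6  7
g(k):  0  0  1  1  2  2  3  0
So g(7) = 0.
For stack C, compute g(0), g(1), … with moves {4, 5, 6}:
k:     0  1  2  3  4  5  6  7  8  9 10 11
g(k):  0  0  0  0  1  1  1  1  2  2  0  0
So g(11) = 0.
By the Sprague-Grundy theorem, the Grundy value of a sum of independent games is the XOR of the component values.
Combined value = 0 XOR 0 XOR 0 = 0.

0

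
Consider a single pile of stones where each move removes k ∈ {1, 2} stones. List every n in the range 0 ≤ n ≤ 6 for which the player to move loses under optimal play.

0, 3, 6

Grundy values for subtraction set {1, 2}:
k:     0  1  2  3  4  5  6
g(k):  0  1  2  0  1  2  0
The P-positions (g = 0) in 0..6 are 0, 3, 6.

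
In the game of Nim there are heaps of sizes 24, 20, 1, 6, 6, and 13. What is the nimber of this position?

0

Compute the nim-sum pairwise:
24 ^ 20 = 12
12 ^ 1 = 13
13 ^ 6 = 11
11 ^ 6 = 13
13 ^ 13 = 0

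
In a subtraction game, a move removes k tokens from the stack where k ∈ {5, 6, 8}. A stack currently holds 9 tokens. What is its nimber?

1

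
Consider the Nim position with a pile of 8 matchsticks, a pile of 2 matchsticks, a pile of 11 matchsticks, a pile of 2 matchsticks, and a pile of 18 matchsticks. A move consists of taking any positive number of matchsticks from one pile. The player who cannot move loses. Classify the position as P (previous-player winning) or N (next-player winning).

N-position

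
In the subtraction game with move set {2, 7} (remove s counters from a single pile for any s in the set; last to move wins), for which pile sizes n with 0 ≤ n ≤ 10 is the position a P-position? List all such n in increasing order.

Grundy values for subtraction set {2, 7}:
k:     0  1  2  3  4  5  6  7  8  9 10
g(k):  0  0  1  1  0  0  1  1  2  0  0
The P-positions (g = 0) in 0..10 are 0, 1, 4, 5, 9, 10.

0, 1, 4, 5, 9, 10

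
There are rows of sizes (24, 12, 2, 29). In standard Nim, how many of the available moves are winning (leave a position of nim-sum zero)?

3

Compute the nim-sum pairwise:
24 XOR 12 = 20
20 XOR 2 = 22
22 XOR 29 = 11
The overall nim-sum is X = 11. A row of size p has a winning move iff p XOR X < p (reduce it to p XOR X).
  24: 24 XOR 11 = 19 < 24 — winning move (to 19).
  12: 12 XOR 11 = 7 < 12 — winning move (to 7).
  2: 2 XOR 11 = 9 ≥ 2 — no move.
  29: 29 XOR 11 = 22 < 29 — winning move (to 22).
That gives 3 winning moves.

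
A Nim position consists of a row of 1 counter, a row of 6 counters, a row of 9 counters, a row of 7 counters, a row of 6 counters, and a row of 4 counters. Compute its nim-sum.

Compute the nim-sum pairwise:
1 XOR 6 = 7
7 XOR 9 = 14
14 XOR 7 = 9
9 XOR 6 = 15
15 XOR 4 = 11

11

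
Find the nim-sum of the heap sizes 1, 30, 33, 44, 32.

50

In binary:
  000001  (1)
  011110  (30)
  100001  (33)
  101100  (44)
  100000  (32)
  ------
  110010  (50)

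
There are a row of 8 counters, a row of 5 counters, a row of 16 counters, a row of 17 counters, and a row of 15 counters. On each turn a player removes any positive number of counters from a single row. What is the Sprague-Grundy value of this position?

3

Nim-sum: 8 ⊕ 5 ⊕ 16 ⊕ 17 ⊕ 15 = 3.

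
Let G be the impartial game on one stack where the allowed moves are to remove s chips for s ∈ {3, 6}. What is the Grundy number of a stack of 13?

1

Build the Grundy sequence with g(k) = mex{g(k−s) : s ∈ {3, 6}, s ≤ k}:
k:     0  1  2  3  4  5  6  7  8  9 10 11 12 13
g(k):  0  0  0  1  1  1  2  2  2  0  0  0  1  1
So g(13) = 1.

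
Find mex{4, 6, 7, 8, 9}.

0 is not in the set, so the mex is 0.

0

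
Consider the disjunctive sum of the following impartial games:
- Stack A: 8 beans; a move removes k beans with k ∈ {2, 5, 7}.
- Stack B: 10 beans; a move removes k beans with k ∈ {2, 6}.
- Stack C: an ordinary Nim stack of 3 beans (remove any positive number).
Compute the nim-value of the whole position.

0

Grundy values for stack A (subtraction set {2, 5, 7}):
k:     0  1  2  3  4  5  6  7  8
g(k):  0  0  1  1  0  2  1  3  2
So g(8) = 2.
Grundy values for stack B (subtraction set {2, 6}):
k:     0  1  2  3  4  5  6  7  8  9 10
g(k):  0  0  1  1  0  0  1  1  0  0  1
So g(10) = 1.
Stack C is a plain Nim stack of size 3, so its Grundy value is 3.
By the Sprague-Grundy theorem, the Grundy value of a sum of independent games is the XOR of the component values.
Combined value = 2 XOR 1 XOR 3 = 0.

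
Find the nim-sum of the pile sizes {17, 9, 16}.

8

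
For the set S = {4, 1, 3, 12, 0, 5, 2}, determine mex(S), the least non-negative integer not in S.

The values 0, 1, 2, 3, 4, 5 are all present; 6 is the first non-negative integer missing from the set.

6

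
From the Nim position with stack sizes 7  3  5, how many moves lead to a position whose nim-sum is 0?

Write each in binary and XOR column by column:
  111  (7)
  011  (3)
  101  (5)
  ---
  001  (1)
The overall nim-sum is X = 1. A stack of size p has a winning move iff p XOR X < p (reduce it to p XOR X).
  7: 7 XOR 1 = 6 < 7 — winning move (to 6).
  3: 3 XOR 1 = 2 < 3 — winning move (to 2).
  5: 5 XOR 1 = 4 < 5 — winning move (to 4).
That gives 3 winning moves.

3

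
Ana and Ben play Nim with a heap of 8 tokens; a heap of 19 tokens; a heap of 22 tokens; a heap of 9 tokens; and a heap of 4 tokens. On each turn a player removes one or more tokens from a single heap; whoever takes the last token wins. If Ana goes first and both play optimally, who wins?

Write each in binary and XOR column by column:
  01000  (8)
  10011  (19)
  10110  (22)
  01001  (9)
  00100  (4)
  -----
  00000  (0)
The nim-sum is 0, so this is a P-position: the player to move is in a losing position under optimal play; Ana is about to move from it and so loses — Ben wins.

Ben wins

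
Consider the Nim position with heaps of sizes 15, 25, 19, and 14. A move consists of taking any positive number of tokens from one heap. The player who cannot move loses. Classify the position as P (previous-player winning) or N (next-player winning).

Bitwise XOR of the heap sizes:
  01111  (15)
  11001  (25)
  10011  (19)
  01110  (14)
  -----
  01011  (11)
The nim-sum is 11 ≠ 0, so this is an N-position: the player to move can win.

N-position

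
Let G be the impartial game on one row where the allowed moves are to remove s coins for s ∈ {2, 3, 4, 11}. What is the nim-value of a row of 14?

Build the Grundy sequence with g(k) = mex{g(k−s) : s ∈ {2, 3, 4, 11}, s ≤ k}:
g(0) = mex{} = 0
g(1) = mex{} = 0
g(2) = mex{0} = 1
g(3) = mex{0} = 1
g(4) = mex{0,1} = 2
g(5) = mex{0,1} = 2
g(6) = mex{1,2} = 0
g(7) = mex{1,2} = 0
g(8) = mex{0,2} = 1
g(9) = mex{0,2} = 1
g(10) = mex{0,1} = 2
g(11) = mex{0,1} = 2
g(12) = mex{0,1,2} = 3
g(13) = mex{1,2} = 0
g(14) = mex{1,2,3} = 0
So g(14) = 0.

0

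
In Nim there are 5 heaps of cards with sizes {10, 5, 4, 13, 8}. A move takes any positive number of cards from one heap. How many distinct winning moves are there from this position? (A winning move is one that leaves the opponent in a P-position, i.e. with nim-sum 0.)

In binary:
  1010  (10)
  0101  (5)
  0100  (4)
  1101  (13)
  1000  (8)
  ----
  1110  (14)
The overall nim-sum is X = 14. A heap of size p has a winning move iff p XOR X < p (reduce it to p XOR X).
  10: 10 XOR 14 = 4 < 10 — winning move (to 4).
  5: 5 XOR 14 = 11 ≥ 5 — no move.
  4: 4 XOR 14 = 10 ≥ 4 — no move.
  13: 13 XOR 14 = 3 < 13 — winning move (to 3).
  8: 8 XOR 14 = 6 < 8 — winning move (to 6).
That gives 3 winning moves.

3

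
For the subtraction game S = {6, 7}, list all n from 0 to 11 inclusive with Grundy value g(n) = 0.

0, 1, 2, 3, 4, 5

Compute g(0), g(1), … for moves {6, 7}:
k:     0  1  2  3  4  5  6  7  8  9 10 11
g(k):  0  0  0  0  0  0  1  1  1  1  1  1
The P-positions (g = 0) in 0..11 are 0, 1, 2, 3, 4, 5.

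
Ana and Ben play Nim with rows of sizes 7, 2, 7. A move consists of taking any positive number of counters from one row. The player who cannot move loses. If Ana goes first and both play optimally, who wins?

Write each in binary and XOR column by column:
  111  (7)
  010  (2)
  111  (7)
  ---
  010  (2)
The nim-sum is 2 ≠ 0, so this is an N-position: the player to move can win; Ana has a winning move.

Ana wins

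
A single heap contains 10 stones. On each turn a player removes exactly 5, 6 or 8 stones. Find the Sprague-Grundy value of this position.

2

Build the Grundy sequence with g(k) = mex{g(k−s) : s ∈ {5, 6, 8}, s ≤ k}:
k:     0  1  2  3  4  5  6  7  8  9 10
g(k):  0  0  0  0  0  1  1  1  1  1  2
So g(10) = 2.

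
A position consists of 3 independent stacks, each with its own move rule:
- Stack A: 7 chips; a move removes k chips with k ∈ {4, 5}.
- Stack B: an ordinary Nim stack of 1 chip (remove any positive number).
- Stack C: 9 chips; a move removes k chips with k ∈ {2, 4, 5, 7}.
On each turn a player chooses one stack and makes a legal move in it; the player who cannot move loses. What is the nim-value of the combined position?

0

For stack A, compute g(0), g(1), … with moves {4, 5}:
k:     0  1  2  3  4  5  6  7
g(k):  0  0  0  0  1  1  1  1
So g(7) = 1.
Stack B is a plain Nim stack of size 1, so its Grundy value is 1.
Build the Grundy sequence for stack C with g(k) = mex{g(k−s) : s ∈ {2, 4, 5, 7}, s ≤ k}:
k:     0  1  2  3  4  5  6  7  8  9
g(k):  0  0  1  1  2  2  3  3  4  0
So g(9) = 0.
The value of a disjunctive sum is the nim-sum of the parts.
Combined value = 1 ⊕ 1 ⊕ 0 = 0.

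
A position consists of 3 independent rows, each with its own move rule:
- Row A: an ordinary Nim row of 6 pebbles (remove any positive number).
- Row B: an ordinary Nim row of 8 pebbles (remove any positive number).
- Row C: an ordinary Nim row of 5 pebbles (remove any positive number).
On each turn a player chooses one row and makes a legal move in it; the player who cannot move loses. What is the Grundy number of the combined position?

11

Row A is a plain Nim row of size 6, so its Grundy value is 6.
Row B is a plain Nim row of size 8, so its Grundy value is 8.
Row C is a plain Nim row of size 5, so its Grundy value is 5.
By the Sprague-Grundy theorem, the Grundy value of a sum of independent games is the XOR of the component values.
Combined value = 6 ⊕ 8 ⊕ 5 = 11.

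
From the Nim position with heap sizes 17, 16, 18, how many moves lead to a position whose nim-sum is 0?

In binary:
  10001  (17)
  10000  (16)
  10010  (18)
  -----
  10011  (19)
The overall nim-sum is X = 19. A heap of size p has a winning move iff p XOR X < p (reduce it to p XOR X).
  17: 17 XOR 19 = 2 < 17 — winning move (to 2).
  16: 16 XOR 19 = 3 < 16 — winning move (to 3).
  18: 18 XOR 19 = 1 < 18 — winning move (to 1).
That gives 3 winning moves.

3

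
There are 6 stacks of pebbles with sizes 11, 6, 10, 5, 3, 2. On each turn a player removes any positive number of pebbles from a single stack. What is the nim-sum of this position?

3

Bitwise XOR of the heap sizes:
  1011  (11)
  0110  (6)
  1010  (10)
  0101  (5)
  0011  (3)
  0010  (2)
  ----
  0011  (3)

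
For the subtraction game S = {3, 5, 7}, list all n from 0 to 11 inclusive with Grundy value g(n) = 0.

0, 1, 2, 10, 11

Compute g(0), g(1), … for moves {3, 5, 7}:
k:     0  1  2  3  4  5  6  7  8  9 10 11
g(k):  0  0  0  1  1  1  2  2  2  3  0  0
The P-positions (g = 0) in 0..11 are 0, 1, 2, 10, 11.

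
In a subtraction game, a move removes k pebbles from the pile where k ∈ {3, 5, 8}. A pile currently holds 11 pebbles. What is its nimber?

Compute g(0), g(1), … for moves {3, 5, 8}:
k:     0  1  2  3  4  5  6  7  8  9 10 11
g(k):  0  0  0  1  1  1  2  2  2  3  3  0
So g(11) = 0.

0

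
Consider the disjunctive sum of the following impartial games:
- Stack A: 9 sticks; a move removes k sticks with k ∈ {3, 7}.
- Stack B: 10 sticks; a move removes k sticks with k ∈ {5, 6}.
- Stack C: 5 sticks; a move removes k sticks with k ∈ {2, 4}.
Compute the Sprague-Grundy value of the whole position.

1

For stack A, compute g(0), g(1), … with moves {3, 7}:
k:     0  1  2  3  4  5  6  7  8  9
g(k):  0  0  0  1  1  1  0  2  2  1
So g(9) = 1.
Build the Grundy sequence for stack B with g(k) = mex{g(k−s) : s ∈ {5, 6}, s ≤ k}:
g(0) = mex{} = 0
g(1) = mex{} = 0
g(2) = mex{} = 0
g(3) = mex{} = 0
g(4) = mex{} = 0
g(5) = mex{0} = 1
g(6) = mex{0} = 1
g(7) = mex{0} = 1
g(8) = mex{0} = 1
g(9) = mex{0} = 1
g(10) = mex{0,1} = 2
So g(10) = 2.
Build the Grundy sequence for stack C with g(k) = mex{g(k−s) : s ∈ {2, 4}, s ≤ k}:
g(0) = mex{} = 0
g(1) = mex{} = 0
g(2) = mex{0} = 1
g(3) = mex{0} = 1
g(4) = mex{0,1} = 2
g(5) = mex{0,1} = 2
So g(5) = 2.
By the Sprague-Grundy theorem, the Grundy value of a sum of independent games is the XOR of the component values.
Combined value = 1 ⊕ 2 ⊕ 2 = 1.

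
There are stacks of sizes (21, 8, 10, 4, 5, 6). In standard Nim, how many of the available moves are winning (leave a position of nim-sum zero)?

Nim-sum: 21 XOR 8 XOR 10 XOR 4 XOR 5 XOR 6 = 16.
The overall nim-sum is X = 16. A stack of size p has a winning move iff p XOR X < p (reduce it to p XOR X).
  21: 21 XOR 16 = 5 < 21 — winning move (to 5).
  8: 8 XOR 16 = 24 ≥ 8 — no move.
  10: 10 XOR 16 = 26 ≥ 10 — no move.
  4: 4 XOR 16 = 20 ≥ 4 — no move.
  5: 5 XOR 16 = 21 ≥ 5 — no move.
  6: 6 XOR 16 = 22 ≥ 6 — no move.
That gives 1 winning move.

1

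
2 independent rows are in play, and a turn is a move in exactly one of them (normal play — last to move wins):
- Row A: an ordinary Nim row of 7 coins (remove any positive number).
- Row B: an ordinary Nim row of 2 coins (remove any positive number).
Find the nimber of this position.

5

Row A is a plain Nim row of size 7, so its Grundy value is 7.
Row B is a plain Nim row of size 2, so its Grundy value is 2.
By the Sprague-Grundy theorem, the Grundy value of a sum of independent games is the XOR of the component values.
Combined value = 7 ⊕ 2 = 5.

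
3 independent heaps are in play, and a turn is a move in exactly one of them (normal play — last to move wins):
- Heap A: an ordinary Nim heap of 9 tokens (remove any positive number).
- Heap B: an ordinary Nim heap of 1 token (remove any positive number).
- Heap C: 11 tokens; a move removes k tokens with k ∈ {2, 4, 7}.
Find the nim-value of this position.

9

Heap A is a plain Nim heap of size 9, so its Grundy value is 9.
Heap B is a plain Nim heap of size 1, so its Grundy value is 1.
For heap C, compute g(0), g(1), … with moves {2, 4, 7}:
g(0) = mex{} = 0
g(1) = mex{} = 0
g(2) = mex{0} = 1
g(3) = mex{0} = 1
g(4) = mex{0,1} = 2
g(5) = mex{0,1} = 2
g(6) = mex{1,2} = 0
g(7) = mex{0,1,2} = 3
g(8) = mex{0,2} = 1
g(9) = mex{1,2,3} = 0
g(10) = mex{0,1} = 2
g(11) = mex{0,2,3} = 1
So g(11) = 1.
By the Sprague-Grundy theorem, the Grundy value of a sum of independent games is the XOR of the component values.
Combined value = 9 ⊕ 1 ⊕ 1 = 9.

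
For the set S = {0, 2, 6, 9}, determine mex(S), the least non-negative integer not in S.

1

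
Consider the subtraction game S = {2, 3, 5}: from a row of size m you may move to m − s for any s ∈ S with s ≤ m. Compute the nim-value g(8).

0

Compute g(0), g(1), … for moves {2, 3, 5}:
g(0) = mex{} = 0
g(1) = mex{} = 0
g(2) = mex{0} = 1
g(3) = mex{0} = 1
g(4) = mex{0,1} = 2
g(5) = mex{0,1} = 2
g(6) = mex{0,1,2} = 3
g(7) = mex{1,2} = 0
g(8) = mex{1,2,3} = 0
So g(8) = 0.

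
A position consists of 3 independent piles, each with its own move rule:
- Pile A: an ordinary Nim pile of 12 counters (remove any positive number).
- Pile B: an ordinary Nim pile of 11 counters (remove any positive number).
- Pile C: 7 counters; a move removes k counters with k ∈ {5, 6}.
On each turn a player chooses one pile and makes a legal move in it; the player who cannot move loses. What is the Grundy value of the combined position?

Pile A is a plain Nim pile of size 12, so its Grundy value is 12.
Pile B is a plain Nim pile of size 11, so its Grundy value is 11.
Grundy values for pile C (subtraction set {5, 6}):
g(0) = mex{} = 0
g(1) = mex{} = 0
g(2) = mex{} = 0
g(3) = mex{} = 0
g(4) = mex{} = 0
g(5) = mex{0} = 1
g(6) = mex{0} = 1
g(7) = mex{0} = 1
So g(7) = 1.
The value of a disjunctive sum is the nim-sum of the parts.
Combined value = 12 ⊕ 11 ⊕ 1 = 6.

6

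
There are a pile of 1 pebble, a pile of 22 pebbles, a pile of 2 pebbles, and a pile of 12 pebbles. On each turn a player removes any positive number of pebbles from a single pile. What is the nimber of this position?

25

In binary:
  00001  (1)
  10110  (22)
  00010  (2)
  01100  (12)
  -----
  11001  (25)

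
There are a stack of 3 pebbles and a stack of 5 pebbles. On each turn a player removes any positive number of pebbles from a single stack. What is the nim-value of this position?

Compute the nim-sum pairwise:
3 ^ 5 = 6

6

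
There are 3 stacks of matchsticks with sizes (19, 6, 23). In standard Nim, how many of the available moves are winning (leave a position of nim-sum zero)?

3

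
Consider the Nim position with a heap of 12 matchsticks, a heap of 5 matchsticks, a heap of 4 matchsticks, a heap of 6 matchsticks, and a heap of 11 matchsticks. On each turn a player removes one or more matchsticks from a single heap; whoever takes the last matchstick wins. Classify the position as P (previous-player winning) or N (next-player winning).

P-position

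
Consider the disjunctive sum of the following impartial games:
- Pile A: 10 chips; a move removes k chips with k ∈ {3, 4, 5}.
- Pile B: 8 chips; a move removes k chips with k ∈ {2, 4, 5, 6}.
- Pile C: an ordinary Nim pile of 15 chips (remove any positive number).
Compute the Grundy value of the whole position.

15

Build the Grundy sequence for pile A with g(k) = mex{g(k−s) : s ∈ {3, 4, 5}, s ≤ k}:
k:     0  1  2  3  4  5  6  7  8  9 10
g(k):  0  0  0  1  1  1  2  2  0  0  0
So g(10) = 0.
For pile B, compute g(0), g(1), … with moves {2, 4, 5, 6}:
g(0) = mex{} = 0
g(1) = mex{} = 0
g(2) = mex{0} = 1
g(3) = mex{0} = 1
g(4) = mex{0,1} = 2
g(5) = mex{0,1} = 2
g(6) = mex{0,1,2} = 3
g(7) = mex{0,1,2} = 3
g(8) = mex{1,2,3} = 0
So g(8) = 0.
Pile C is a plain Nim pile of size 15, so its Grundy value is 15.
By the Sprague-Grundy theorem, the Grundy value of a sum of independent games is the XOR of the component values.
Combined value = 0 XOR 0 XOR 15 = 15.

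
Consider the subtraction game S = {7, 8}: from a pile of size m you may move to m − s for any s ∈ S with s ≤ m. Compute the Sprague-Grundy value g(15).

0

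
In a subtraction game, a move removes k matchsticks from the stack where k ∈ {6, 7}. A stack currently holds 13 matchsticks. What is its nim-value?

0

Compute g(0), g(1), … for moves {6, 7}:
k:     0  1  2  3  4  5  6  7  8  9 10 11 12 13
g(k):  0  0  0  0  0  0  1  1  1  1  1  1  2  0
So g(13) = 0.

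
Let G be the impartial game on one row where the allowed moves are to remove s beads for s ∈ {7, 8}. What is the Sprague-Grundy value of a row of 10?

Compute g(0), g(1), … for moves {7, 8}:
k:     0  1  2  3  4  5  6  7  8  9 10
g(k):  0  0  0  0  0  0  0  1  1  1  1
So g(10) = 1.

1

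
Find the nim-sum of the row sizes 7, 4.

Write each in binary and XOR column by column:
  111  (7)
  100  (4)
  ---
  011  (3)

3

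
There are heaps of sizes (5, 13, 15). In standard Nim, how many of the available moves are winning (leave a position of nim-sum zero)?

Compute the nim-sum pairwise:
5 ⊕ 13 = 8
8 ⊕ 15 = 7
The overall nim-sum is X = 7. A heap of size p has a winning move iff p XOR X < p (reduce it to p XOR X).
  5: 5 XOR 7 = 2 < 5 — winning move (to 2).
  13: 13 XOR 7 = 10 < 13 — winning move (to 10).
  15: 15 XOR 7 = 8 < 15 — winning move (to 8).
That gives 3 winning moves.

3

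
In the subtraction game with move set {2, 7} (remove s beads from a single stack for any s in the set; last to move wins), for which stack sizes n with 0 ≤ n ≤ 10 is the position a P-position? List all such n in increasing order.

0, 1, 4, 5, 9, 10

Grundy values for subtraction set {2, 7}:
k:     0  1  2  3  4  5  6  7  8  9 10
g(k):  0  0  1  1  0  0  1  1  2  0  0
The P-positions (g = 0) in 0..10 are 0, 1, 4, 5, 9, 10.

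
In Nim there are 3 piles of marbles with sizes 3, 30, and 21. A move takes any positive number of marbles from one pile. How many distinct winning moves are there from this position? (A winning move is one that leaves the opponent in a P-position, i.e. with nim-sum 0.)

1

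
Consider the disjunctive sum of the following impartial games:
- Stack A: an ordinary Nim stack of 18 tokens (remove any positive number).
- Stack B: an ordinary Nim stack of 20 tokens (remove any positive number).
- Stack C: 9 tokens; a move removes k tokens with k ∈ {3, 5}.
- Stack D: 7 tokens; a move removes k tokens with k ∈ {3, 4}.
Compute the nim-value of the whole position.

6

Stack A is a plain Nim stack of size 18, so its Grundy value is 18.
Stack B is a plain Nim stack of size 20, so its Grundy value is 20.
Build the Grundy sequence for stack C with g(k) = mex{g(k−s) : s ∈ {3, 5}, s ≤ k}:
k:     0  1  2  3  4  5  6  7  8  9
g(k):  0  0  0  1  1  1  2  2  0  0
So g(9) = 0.
Grundy values for stack D (subtraction set {3, 4}):
g(0) = mex{} = 0
g(1) = mex{} = 0
g(2) = mex{} = 0
g(3) = mex{0} = 1
g(4) = mex{0} = 1
g(5) = mex{0} = 1
g(6) = mex{0,1} = 2
g(7) = mex{1} = 0
So g(7) = 0.
The value of a disjunctive sum is the nim-sum of the parts.
Combined value = 18 XOR 20 XOR 0 XOR 0 = 6.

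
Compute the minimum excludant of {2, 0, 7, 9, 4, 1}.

The values 0, 1, 2 are all present; 3 is the first non-negative integer missing from the set.

3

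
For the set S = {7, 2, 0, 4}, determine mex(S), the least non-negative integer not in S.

0 is in the set but 1 is not, so the mex is 1.

1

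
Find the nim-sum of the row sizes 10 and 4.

Compute the nim-sum pairwise:
10 ⊕ 4 = 14

14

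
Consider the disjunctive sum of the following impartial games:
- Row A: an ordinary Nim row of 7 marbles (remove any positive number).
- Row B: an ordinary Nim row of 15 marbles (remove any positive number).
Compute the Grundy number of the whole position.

Row A is a plain Nim row of size 7, so its Grundy value is 7.
Row B is a plain Nim row of size 15, so its Grundy value is 15.
By the Sprague-Grundy theorem, the Grundy value of a sum of independent games is the XOR of the component values.
Combined value = 7 XOR 15 = 8.

8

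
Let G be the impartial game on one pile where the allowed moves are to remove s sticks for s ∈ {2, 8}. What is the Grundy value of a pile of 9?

2

Compute g(0), g(1), … for moves {2, 8}:
g(0) = mex{} = 0
g(1) = mex{} = 0
g(2) = mex{0} = 1
g(3) = mex{0} = 1
g(4) = mex{1} = 0
g(5) = mex{1} = 0
g(6) = mex{0} = 1
g(7) = mex{0} = 1
g(8) = mex{0,1} = 2
g(9) = mex{0,1} = 2
So g(9) = 2.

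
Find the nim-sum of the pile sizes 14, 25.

23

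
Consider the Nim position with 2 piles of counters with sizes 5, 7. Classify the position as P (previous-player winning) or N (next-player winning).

N-position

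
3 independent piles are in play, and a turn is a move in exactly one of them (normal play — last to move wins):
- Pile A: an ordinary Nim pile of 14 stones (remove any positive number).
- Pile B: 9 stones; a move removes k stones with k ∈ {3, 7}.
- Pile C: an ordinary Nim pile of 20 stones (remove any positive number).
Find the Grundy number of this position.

27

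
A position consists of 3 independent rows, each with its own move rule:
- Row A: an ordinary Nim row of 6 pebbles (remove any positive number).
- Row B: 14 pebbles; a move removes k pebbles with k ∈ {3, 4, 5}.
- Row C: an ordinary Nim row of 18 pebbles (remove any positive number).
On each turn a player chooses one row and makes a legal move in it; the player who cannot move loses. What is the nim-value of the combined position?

Row A is a plain Nim row of size 6, so its Grundy value is 6.
Grundy values for row B (subtraction set {3, 4, 5}):
g(0) = mex{} = 0
g(1) = mex{} = 0
g(2) = mex{} = 0
g(3) = mex{0} = 1
g(4) = mex{0} = 1
g(5) = mex{0} = 1
g(6) = mex{0,1} = 2
g(7) = mex{0,1} = 2
g(8) = mex{1} = 0
g(9) = mex{1,2} = 0
g(10) = mex{1,2} = 0
g(11) = mex{0,2} = 1
g(12) = mex{0,2} = 1
g(13) = mex{0} = 1
g(14) = mex{0,1} = 2
So g(14) = 2.
Row C is a plain Nim row of size 18, so its Grundy value is 18.
The value of a disjunctive sum is the nim-sum of the parts.
Combined value = 6 XOR 2 XOR 18 = 22.

22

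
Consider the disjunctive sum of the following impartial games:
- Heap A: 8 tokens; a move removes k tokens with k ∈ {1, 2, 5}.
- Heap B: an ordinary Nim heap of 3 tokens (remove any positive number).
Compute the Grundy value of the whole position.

For heap A, compute g(0), g(1), … with moves {1, 2, 5}:
g(0) = mex{} = 0
g(1) = mex{0} = 1
g(2) = mex{0,1} = 2
g(3) = mex{1,2} = 0
g(4) = mex{0,2} = 1
g(5) = mex{0,1} = 2
g(6) = mex{1,2} = 0
g(7) = mex{0,2} = 1
g(8) = mex{0,1} = 2
So g(8) = 2.
Heap B is a plain Nim heap of size 3, so its Grundy value is 3.
The value of a disjunctive sum is the nim-sum of the parts.
Combined value = 2 XOR 3 = 1.

1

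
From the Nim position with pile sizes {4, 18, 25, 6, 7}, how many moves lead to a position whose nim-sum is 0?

In binary:
  00100  (4)
  10010  (18)
  11001  (25)
  00110  (6)
  00111  (7)
  -----
  01110  (14)
The overall nim-sum is X = 14. A pile of size p has a winning move iff p XOR X < p (reduce it to p XOR X).
  4: 4 XOR 14 = 10 ≥ 4 — no move.
  18: 18 XOR 14 = 28 ≥ 18 — no move.
  25: 25 XOR 14 = 23 < 25 — winning move (to 23).
  6: 6 XOR 14 = 8 ≥ 6 — no move.
  7: 7 XOR 14 = 9 ≥ 7 — no move.
That gives 1 winning move.

1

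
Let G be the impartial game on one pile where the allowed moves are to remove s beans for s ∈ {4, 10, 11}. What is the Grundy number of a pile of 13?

1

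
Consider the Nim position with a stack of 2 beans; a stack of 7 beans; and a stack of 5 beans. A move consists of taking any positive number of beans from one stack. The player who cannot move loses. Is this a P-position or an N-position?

P-position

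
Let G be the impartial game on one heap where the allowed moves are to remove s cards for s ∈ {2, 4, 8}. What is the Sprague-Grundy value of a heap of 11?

2

Build the Grundy sequence with g(k) = mex{g(k−s) : s ∈ {2, 4, 8}, s ≤ k}:
k:     0  1  2  3  4  5  6  7  8  9 10 11
g(k):  0  0  1  1  2  2  0  0  1  1  2  2
So g(11) = 2.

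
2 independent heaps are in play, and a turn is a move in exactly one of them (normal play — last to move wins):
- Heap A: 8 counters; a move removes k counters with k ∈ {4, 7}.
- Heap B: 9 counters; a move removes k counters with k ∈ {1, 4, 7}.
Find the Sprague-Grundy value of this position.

3

For heap A, compute g(0), g(1), … with moves {4, 7}:
g(0) = mex{} = 0
g(1) = mex{} = 0
g(2) = mex{} = 0
g(3) = mex{} = 0
g(4) = mex{0} = 1
g(5) = mex{0} = 1
g(6) = mex{0} = 1
g(7) = mex{0} = 1
g(8) = mex{0,1} = 2
So g(8) = 2.
Build the Grundy sequence for heap B with g(k) = mex{g(k−s) : s ∈ {1, 4, 7}, s ≤ k}:
g(0) = mex{} = 0
g(1) = mex{0} = 1
g(2) = mex{1} = 0
g(3) = mex{0} = 1
g(4) = mex{0,1} = 2
g(5) = mex{1,2} = 0
g(6) = mex{0} = 1
g(7) = mex{0,1} = 2
g(8) = mex{1,2} = 0
g(9) = mex{0} = 1
So g(9) = 1.
By the Sprague-Grundy theorem, the Grundy value of a sum of independent games is the XOR of the component values.
Combined value = 2 ⊕ 1 = 3.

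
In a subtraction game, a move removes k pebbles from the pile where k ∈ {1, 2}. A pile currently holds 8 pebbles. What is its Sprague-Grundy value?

2

Grundy values for subtraction set {1, 2}:
k:     0  1  2  3  4  5  6  7  8
g(k):  0  1  2  0  1  2  0  1  2
So g(8) = 2.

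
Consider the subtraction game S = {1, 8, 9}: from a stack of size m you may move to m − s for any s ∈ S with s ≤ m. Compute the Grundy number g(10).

2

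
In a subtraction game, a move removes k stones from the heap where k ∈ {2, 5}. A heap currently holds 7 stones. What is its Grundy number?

Compute g(0), g(1), … for moves {2, 5}:
g(0) = mex{} = 0
g(1) = mex{} = 0
g(2) = mex{0} = 1
g(3) = mex{0} = 1
g(4) = mex{1} = 0
g(5) = mex{0,1} = 2
g(6) = mex{0} = 1
g(7) = mex{1,2} = 0
So g(7) = 0.

0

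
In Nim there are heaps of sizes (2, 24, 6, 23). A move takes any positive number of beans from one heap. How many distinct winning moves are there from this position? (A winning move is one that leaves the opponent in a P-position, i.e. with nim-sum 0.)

1

Compute the nim-sum pairwise:
2 ^ 24 = 26
26 ^ 6 = 28
28 ^ 23 = 11
The overall nim-sum is X = 11. A heap of size p has a winning move iff p XOR X < p (reduce it to p XOR X).
  2: 2 XOR 11 = 9 ≥ 2 — no move.
  24: 24 XOR 11 = 19 < 24 — winning move (to 19).
  6: 6 XOR 11 = 13 ≥ 6 — no move.
  23: 23 XOR 11 = 28 ≥ 23 — no move.
That gives 1 winning move.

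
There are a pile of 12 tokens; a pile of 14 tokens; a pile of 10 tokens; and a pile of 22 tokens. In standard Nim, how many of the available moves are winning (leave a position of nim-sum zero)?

Nim-sum: 12 ^ 14 ^ 10 ^ 22 = 30.
The overall nim-sum is X = 30. A pile of size p has a winning move iff p XOR X < p (reduce it to p XOR X).
  12: 12 XOR 30 = 18 ≥ 12 — no move.
  14: 14 XOR 30 = 16 ≥ 14 — no move.
  10: 10 XOR 30 = 20 ≥ 10 — no move.
  22: 22 XOR 30 = 8 < 22 — winning move (to 8).
That gives 1 winning move.

1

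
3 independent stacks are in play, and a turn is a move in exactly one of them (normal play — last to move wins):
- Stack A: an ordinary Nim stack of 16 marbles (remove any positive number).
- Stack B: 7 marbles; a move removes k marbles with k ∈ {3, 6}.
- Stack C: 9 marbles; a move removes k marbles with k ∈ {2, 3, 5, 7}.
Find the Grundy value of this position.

Stack A is a plain Nim stack of size 16, so its Grundy value is 16.
For stack B, compute g(0), g(1), … with moves {3, 6}:
g(0) = mex{} = 0
g(1) = mex{} = 0
g(2) = mex{} = 0
g(3) = mex{0} = 1
g(4) = mex{0} = 1
g(5) = mex{0} = 1
g(6) = mex{0,1} = 2
g(7) = mex{0,1} = 2
So g(7) = 2.
Build the Grundy sequence for stack C with g(k) = mex{g(k−s) : s ∈ {2, 3, 5, 7}, s ≤ k}:
g(0) = mex{} = 0
g(1) = mex{} = 0
g(2) = mex{0} = 1
g(3) = mex{0} = 1
g(4) = mex{0,1} = 2
g(5) = mex{0,1} = 2
g(6) = mex{0,1,2} = 3
g(7) = mex{0,1,2} = 3
g(8) = mex{0,1,2,3} = 4
g(9) = mex{1,2,3} = 0
So g(9) = 0.
The value of a disjunctive sum is the nim-sum of the parts.
Combined value = 16 XOR 2 XOR 0 = 18.

18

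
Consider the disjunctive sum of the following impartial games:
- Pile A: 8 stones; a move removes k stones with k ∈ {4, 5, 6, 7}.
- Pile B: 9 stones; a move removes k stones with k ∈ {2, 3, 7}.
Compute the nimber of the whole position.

0

For pile A, compute g(0), g(1), … with moves {4, 5, 6, 7}:
g(0) = mex{} = 0
g(1) = mex{} = 0
g(2) = mex{} = 0
g(3) = mex{} = 0
g(4) = mex{0} = 1
g(5) = mex{0} = 1
g(6) = mex{0} = 1
g(7) = mex{0} = 1
g(8) = mex{0,1} = 2
So g(8) = 2.
Grundy values for pile B (subtraction set {2, 3, 7}):
g(0) = mex{} = 0
g(1) = mex{} = 0
g(2) = mex{0} = 1
g(3) = mex{0} = 1
g(4) = mex{0,1} = 2
g(5) = mex{1} = 0
g(6) = mex{1,2} = 0
g(7) = mex{0,2} = 1
g(8) = mex{0} = 1
g(9) = mex{0,1} = 2
So g(9) = 2.
By the Sprague-Grundy theorem, the Grundy value of a sum of independent games is the XOR of the component values.
Combined value = 2 XOR 2 = 0.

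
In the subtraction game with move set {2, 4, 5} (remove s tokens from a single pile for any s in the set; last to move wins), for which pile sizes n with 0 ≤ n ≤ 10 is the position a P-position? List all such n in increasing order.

0, 1, 7, 8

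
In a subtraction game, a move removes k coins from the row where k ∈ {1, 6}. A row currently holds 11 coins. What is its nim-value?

0

Grundy values for subtraction set {1, 6}:
k:     0  1  2  3  4  5  6  7  8  9 10 11
g(k):  0  1  0  1  0  1  2  0  1  0  1  0
So g(11) = 0.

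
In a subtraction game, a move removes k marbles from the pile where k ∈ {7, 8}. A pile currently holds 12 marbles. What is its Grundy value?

Compute g(0), g(1), … for moves {7, 8}:
g(0) = mex{} = 0
g(1) = mex{} = 0
g(2) = mex{} = 0
g(3) = mex{} = 0
g(4) = mex{} = 0
g(5) = mex{} = 0
g(6) = mex{} = 0
g(7) = mex{0} = 1
g(8) = mex{0} = 1
g(9) = mex{0} = 1
g(10) = mex{0} = 1
g(11) = mex{0} = 1
g(12) = mex{0} = 1
So g(12) = 1.

1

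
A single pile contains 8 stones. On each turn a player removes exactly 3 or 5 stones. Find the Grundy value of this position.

0

Build the Grundy sequence with g(k) = mex{g(k−s) : s ∈ {3, 5}, s ≤ k}:
k:     0  1  2  3  4  5  6  7  8
g(k):  0  0  0  1  1  1  2  2  0
So g(8) = 0.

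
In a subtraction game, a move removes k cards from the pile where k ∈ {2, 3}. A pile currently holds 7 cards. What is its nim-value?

1

Grundy values for subtraction set {2, 3}:
k:     0  1  2  3  4  5  6  7
g(k):  0  0  1  1  2  0  0  1
So g(7) = 1.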